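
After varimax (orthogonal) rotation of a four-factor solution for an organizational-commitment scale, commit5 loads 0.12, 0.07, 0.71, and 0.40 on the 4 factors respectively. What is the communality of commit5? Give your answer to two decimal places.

h² = 0.12² + 0.07² + 0.71² + 0.40² = 0.0144 + 0.0049 + 0.5041 + 0.1600 = 0.6834

0.68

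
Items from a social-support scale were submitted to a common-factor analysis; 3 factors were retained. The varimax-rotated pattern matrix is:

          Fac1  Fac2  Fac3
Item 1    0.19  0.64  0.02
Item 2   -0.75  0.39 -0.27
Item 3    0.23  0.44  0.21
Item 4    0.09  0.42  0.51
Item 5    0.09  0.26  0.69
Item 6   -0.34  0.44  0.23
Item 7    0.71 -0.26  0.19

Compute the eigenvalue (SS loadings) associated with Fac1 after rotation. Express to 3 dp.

SS loadings for Fac1 = 0.19² + (-0.75)² + 0.23² + 0.09² + 0.09² + (-0.34)² + 0.71² = 0.0361 + 0.5625 + 0.0529 + 0.0081 + 0.0081 + 0.1156 + 0.5041 = 1.2874

1.287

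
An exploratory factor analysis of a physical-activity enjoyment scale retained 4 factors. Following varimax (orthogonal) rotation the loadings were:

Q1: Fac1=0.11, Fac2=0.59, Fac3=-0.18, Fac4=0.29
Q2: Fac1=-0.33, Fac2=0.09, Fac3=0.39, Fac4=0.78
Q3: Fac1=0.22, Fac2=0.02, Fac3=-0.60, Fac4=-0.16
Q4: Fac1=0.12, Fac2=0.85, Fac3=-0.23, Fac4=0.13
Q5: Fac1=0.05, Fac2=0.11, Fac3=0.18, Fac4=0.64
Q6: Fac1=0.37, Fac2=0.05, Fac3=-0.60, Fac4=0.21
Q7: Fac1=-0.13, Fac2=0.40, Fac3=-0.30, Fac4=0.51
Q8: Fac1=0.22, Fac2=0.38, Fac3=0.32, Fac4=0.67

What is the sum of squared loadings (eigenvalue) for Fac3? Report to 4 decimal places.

1.1822

SS loadings for Fac3 = (-0.18)² + 0.39² + (-0.60)² + (-0.23)² + 0.18² + (-0.60)² + (-0.30)² + 0.32² = 0.0324 + 0.1521 + 0.3600 + 0.0529 + 0.0324 + 0.3600 + 0.0900 + 0.1024 = 1.1822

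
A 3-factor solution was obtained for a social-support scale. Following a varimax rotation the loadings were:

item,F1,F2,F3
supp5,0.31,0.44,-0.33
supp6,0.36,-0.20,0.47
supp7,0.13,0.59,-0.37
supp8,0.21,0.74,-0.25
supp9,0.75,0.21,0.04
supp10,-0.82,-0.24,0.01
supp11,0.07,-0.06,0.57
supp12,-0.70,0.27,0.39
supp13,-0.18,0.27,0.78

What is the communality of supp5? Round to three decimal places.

h² = 0.31² + 0.44² + (-0.33)² = 0.0961 + 0.1936 + 0.1089 = 0.3986

0.399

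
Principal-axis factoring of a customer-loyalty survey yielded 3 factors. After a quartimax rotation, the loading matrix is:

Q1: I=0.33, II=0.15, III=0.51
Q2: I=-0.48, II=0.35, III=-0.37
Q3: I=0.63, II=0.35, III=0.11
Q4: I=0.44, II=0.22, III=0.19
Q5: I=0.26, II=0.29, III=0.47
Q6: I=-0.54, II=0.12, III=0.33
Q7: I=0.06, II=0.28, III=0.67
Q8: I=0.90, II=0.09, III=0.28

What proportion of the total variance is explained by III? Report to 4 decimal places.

SS loadings for III = 0.51² + (-0.37)² + 0.11² + 0.19² + 0.47² + 0.33² + 0.67² + 0.28² = 1.3023
Proportion of variance = 1.3023 / 8 = 0.1628.

0.1628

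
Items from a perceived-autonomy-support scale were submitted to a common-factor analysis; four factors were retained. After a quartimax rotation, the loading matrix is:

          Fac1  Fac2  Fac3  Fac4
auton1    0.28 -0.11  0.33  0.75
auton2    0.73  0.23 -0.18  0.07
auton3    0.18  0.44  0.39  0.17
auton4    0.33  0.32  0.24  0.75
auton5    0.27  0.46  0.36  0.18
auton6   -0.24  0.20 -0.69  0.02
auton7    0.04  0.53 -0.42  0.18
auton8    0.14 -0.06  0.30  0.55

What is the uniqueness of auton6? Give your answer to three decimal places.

h² = (-0.24)² + 0.20² + (-0.69)² + 0.02² = 0.0576 + 0.0400 + 0.4761 + 0.0004 = 0.5741
Uniqueness u² = 1 − h² = 1 − 0.5741 = 0.4259

0.426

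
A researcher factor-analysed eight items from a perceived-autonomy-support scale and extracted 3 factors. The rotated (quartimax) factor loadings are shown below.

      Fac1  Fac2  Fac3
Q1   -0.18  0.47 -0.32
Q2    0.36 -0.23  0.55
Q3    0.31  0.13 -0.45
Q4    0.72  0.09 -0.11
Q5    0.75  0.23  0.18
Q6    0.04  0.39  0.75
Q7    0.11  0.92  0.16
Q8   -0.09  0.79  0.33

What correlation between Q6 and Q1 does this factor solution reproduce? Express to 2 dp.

r̂ = Σ λ_i·λ_j across factors = (0.04)(-0.18) + (0.39)(0.47) + (0.75)(-0.32)
  = -0.0072 +0.1833 -0.2400 = -0.0639

-0.06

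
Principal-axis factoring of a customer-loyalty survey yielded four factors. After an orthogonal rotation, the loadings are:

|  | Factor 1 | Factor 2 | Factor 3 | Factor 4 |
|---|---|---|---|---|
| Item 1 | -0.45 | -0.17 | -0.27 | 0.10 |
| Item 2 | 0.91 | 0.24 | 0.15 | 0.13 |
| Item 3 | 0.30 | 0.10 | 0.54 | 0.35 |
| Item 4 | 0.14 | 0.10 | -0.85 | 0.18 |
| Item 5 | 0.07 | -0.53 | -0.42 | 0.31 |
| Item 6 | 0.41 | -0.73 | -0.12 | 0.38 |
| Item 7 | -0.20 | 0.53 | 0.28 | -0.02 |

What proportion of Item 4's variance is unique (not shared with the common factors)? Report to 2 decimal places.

0.22

h² = 0.14² + 0.10² + (-0.85)² + 0.18² = 0.0196 + 0.0100 + 0.7225 + 0.0324 = 0.7845
Uniqueness u² = 1 − h² = 1 − 0.7845 = 0.2155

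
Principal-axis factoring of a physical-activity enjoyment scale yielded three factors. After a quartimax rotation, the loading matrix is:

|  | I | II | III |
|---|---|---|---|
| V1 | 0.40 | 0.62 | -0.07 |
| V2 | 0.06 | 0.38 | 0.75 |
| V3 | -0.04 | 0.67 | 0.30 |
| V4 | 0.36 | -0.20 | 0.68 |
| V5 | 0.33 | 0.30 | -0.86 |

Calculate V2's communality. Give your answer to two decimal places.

0.71

h² = 0.06² + 0.38² + 0.75² = 0.0036 + 0.1444 + 0.5625 = 0.7105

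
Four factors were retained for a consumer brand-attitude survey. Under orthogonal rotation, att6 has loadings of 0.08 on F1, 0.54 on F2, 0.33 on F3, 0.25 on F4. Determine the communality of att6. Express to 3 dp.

0.469

h² = 0.08² + 0.54² + 0.33² + 0.25² = 0.0064 + 0.2916 + 0.1089 + 0.0625 = 0.4694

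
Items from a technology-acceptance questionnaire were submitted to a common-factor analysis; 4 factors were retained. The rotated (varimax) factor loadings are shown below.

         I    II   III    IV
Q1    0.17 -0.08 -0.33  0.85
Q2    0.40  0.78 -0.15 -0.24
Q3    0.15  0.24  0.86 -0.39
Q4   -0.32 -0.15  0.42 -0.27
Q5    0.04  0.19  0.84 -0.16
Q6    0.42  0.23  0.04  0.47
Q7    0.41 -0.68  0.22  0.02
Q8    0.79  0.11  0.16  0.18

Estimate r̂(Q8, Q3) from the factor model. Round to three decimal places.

0.212

r̂ = Σ λ_i·λ_j across factors = (0.79)(0.15) + (0.11)(0.24) + (0.16)(0.86) + (0.18)(-0.39)
  = +0.1185 +0.0264 +0.1376 -0.0702 = 0.2123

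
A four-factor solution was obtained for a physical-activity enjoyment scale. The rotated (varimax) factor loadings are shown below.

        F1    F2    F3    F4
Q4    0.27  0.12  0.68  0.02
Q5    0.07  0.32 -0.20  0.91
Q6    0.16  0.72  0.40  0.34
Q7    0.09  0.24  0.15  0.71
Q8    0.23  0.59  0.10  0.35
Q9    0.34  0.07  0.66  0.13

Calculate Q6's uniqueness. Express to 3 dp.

0.180

h² = 0.16² + 0.72² + 0.40² + 0.34² = 0.0256 + 0.5184 + 0.1600 + 0.1156 = 0.8196
Uniqueness u² = 1 − h² = 1 − 0.8196 = 0.1804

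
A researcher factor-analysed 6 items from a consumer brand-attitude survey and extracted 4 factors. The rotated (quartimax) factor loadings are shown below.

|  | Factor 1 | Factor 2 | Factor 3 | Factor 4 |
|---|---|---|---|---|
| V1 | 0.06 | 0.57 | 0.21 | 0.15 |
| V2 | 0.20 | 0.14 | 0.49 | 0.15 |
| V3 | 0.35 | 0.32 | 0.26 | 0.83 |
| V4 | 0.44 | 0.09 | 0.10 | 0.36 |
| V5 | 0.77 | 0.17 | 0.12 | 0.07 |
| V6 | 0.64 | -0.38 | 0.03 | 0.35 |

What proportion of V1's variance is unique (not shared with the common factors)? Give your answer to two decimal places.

0.60

h² = 0.06² + 0.57² + 0.21² + 0.15² = 0.0036 + 0.3249 + 0.0441 + 0.0225 = 0.3951
Uniqueness u² = 1 − h² = 1 − 0.3951 = 0.6049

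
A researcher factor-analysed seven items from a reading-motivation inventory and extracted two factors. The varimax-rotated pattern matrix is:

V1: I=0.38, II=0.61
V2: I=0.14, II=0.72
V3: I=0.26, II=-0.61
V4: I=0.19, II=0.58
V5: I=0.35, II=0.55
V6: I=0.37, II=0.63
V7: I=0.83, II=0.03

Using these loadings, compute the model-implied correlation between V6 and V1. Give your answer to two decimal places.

r̂ = Σ λ_i·λ_j across factors = (0.37)(0.38) + (0.63)(0.61)
  = +0.1406 +0.3843 = 0.5249

0.52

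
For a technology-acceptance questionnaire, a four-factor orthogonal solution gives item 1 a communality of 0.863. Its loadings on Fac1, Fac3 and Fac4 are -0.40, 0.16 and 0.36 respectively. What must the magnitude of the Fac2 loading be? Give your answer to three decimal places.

Under orthogonal rotation h² = Σλ², so λ_Fac2² = h² − (0.3152) = 0.863 − 0.3152 = 0.5478.
|λ| = √0.5478 = 0.7401.

0.740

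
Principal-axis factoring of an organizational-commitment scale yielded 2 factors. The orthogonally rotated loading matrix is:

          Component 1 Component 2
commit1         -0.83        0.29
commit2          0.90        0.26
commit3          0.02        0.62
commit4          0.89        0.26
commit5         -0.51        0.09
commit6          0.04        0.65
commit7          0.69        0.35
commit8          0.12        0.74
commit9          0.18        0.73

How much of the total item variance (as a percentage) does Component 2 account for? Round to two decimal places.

24.86%

SS loadings for Component 2 = 0.29² + 0.26² + 0.62² + 0.26² + 0.09² + 0.65² + 0.35² + 0.74² + 0.73² = 2.2373
With 9 standardized items, total variance = 9. Proportion = 2.2373/9 = 0.2486 → 24.86%.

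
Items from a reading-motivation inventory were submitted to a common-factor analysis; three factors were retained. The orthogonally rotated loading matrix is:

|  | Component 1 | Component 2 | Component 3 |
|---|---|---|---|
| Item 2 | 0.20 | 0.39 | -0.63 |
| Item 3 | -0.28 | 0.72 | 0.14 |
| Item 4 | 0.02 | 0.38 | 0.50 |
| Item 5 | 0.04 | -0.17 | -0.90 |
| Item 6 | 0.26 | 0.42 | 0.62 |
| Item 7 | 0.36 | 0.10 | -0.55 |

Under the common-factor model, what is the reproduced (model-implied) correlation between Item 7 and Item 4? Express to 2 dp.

r̂ = Σ λ_i·λ_j across factors = (0.36)(0.02) + (0.10)(0.38) + (-0.55)(0.50)
  = +0.0072 +0.0380 -0.2750 = -0.2298

-0.23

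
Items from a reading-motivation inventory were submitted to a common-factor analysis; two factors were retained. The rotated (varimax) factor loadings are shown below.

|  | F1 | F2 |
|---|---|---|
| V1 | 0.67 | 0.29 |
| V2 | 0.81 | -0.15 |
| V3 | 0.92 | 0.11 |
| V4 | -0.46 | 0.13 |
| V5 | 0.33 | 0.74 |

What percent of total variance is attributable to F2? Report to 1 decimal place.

SS loadings for F2 = 0.29² + (-0.15)² + 0.11² + 0.13² + 0.74² = 0.6832
With 5 standardized items, total variance = 5. Proportion = 0.6832/5 = 0.1366 → 13.66%.

13.7%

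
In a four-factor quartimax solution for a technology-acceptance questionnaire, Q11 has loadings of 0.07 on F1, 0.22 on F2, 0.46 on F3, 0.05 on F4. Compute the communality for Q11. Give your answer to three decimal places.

0.267

h² = 0.07² + 0.22² + 0.46² + 0.05² = 0.0049 + 0.0484 + 0.2116 + 0.0025 = 0.2674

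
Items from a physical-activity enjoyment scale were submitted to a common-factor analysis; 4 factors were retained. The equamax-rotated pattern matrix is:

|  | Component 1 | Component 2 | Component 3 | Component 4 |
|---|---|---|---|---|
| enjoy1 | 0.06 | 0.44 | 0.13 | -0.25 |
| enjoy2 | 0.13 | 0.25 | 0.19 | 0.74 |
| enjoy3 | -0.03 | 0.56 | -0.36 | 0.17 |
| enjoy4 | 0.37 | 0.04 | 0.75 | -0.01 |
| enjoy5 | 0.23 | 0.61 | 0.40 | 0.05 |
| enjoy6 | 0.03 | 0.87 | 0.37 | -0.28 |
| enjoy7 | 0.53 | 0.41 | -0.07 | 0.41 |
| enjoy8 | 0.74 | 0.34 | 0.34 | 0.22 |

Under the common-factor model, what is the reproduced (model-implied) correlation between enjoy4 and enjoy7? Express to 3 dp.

0.156

r̂ = Σ λ_i·λ_j across factors = (0.37)(0.53) + (0.04)(0.41) + (0.75)(-0.07) + (-0.01)(0.41)
  = +0.1961 +0.0164 -0.0525 -0.0041 = 0.1559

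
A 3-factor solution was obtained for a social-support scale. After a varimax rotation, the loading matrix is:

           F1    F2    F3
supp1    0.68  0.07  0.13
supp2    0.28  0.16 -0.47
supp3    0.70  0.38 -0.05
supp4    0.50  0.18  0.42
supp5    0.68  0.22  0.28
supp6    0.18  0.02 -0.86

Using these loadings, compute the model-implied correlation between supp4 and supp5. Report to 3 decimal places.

0.497

r̂ = Σ λ_i·λ_j across factors = (0.50)(0.68) + (0.18)(0.22) + (0.42)(0.28)
  = +0.3400 +0.0396 +0.1176 = 0.4972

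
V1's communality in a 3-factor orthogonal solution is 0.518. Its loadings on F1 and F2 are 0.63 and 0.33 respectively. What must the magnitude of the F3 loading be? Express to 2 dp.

0.11

Under orthogonal rotation h² = Σλ², so λ_F3² = h² − (0.5058) = 0.518 − 0.5058 = 0.0122.
|λ| = √0.0122 = 0.1105.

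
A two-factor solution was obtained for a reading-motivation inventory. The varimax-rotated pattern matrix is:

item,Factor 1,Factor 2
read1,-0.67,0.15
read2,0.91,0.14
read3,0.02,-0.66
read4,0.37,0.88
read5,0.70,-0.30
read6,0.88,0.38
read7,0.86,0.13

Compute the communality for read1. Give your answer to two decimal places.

h² = (-0.67)² + 0.15² = 0.4489 + 0.0225 = 0.4714

0.47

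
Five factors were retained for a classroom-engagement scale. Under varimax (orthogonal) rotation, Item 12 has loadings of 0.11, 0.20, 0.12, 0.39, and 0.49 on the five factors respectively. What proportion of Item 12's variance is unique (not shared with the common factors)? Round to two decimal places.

h² = 0.11² + 0.20² + 0.12² + 0.39² + 0.49² = 0.0121 + 0.0400 + 0.0144 + 0.1521 + 0.2401 = 0.4587
Uniqueness u² = 1 − h² = 1 − 0.4587 = 0.5413

0.54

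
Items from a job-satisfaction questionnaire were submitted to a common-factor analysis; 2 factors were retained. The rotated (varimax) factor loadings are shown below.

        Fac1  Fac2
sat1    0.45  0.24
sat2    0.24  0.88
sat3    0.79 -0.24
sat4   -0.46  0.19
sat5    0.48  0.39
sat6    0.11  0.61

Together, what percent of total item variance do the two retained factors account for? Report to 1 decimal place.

46.5%

Communalities: 0.2601, 0.8320, 0.6817, 0.2477, 0.3825, 0.3842; Σh² = 2.7882.
Total variance with 6 standardized items is 6, so the solution explains 2.7882/6 = 0.4647 = 46.47%.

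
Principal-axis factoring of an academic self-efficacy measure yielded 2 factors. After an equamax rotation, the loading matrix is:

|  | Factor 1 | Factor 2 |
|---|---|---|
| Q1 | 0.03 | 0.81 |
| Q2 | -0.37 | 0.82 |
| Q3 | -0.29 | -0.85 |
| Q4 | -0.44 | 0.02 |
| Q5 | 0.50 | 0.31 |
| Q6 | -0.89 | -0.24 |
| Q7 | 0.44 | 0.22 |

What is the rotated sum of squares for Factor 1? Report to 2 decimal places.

SS loadings for Factor 1 = 0.03² + (-0.37)² + (-0.29)² + (-0.44)² + 0.50² + (-0.89)² + 0.44² = 0.0009 + 0.1369 + 0.0841 + 0.1936 + 0.2500 + 0.7921 + 0.1936 = 1.6512

1.65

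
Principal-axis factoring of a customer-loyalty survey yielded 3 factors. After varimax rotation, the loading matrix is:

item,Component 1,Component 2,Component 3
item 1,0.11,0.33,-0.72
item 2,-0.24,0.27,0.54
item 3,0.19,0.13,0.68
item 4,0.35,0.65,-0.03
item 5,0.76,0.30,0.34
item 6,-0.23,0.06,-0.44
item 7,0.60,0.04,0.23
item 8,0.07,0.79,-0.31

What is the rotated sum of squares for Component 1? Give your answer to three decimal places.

SS loadings for Component 1 = 0.11² + (-0.24)² + 0.19² + 0.35² + 0.76² + (-0.23)² + 0.60² + 0.07² = 0.0121 + 0.0576 + 0.0361 + 0.1225 + 0.5776 + 0.0529 + 0.3600 + 0.0049 = 1.2237

1.224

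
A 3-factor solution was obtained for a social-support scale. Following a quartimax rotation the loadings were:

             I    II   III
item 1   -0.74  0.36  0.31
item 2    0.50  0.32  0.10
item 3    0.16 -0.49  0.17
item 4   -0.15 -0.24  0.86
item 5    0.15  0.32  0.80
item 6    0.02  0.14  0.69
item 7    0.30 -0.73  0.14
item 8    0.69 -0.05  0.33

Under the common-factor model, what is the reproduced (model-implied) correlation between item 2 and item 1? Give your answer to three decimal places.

-0.224

r̂ = Σ λ_i·λ_j across factors = (0.50)(-0.74) + (0.32)(0.36) + (0.10)(0.31)
  = -0.3700 +0.1152 +0.0310 = -0.2238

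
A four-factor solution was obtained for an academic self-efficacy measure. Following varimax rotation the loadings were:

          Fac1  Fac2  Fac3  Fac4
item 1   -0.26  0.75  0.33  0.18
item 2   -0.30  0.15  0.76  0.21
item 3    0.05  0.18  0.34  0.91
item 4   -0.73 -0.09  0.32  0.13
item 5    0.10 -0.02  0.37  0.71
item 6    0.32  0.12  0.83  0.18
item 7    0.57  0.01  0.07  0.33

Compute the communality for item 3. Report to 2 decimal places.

h² = 0.05² + 0.18² + 0.34² + 0.91² = 0.0025 + 0.0324 + 0.1156 + 0.8281 = 0.9786

0.98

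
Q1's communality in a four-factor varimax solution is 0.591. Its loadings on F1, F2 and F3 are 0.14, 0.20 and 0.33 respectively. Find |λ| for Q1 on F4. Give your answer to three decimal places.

Under orthogonal rotation h² = Σλ², so λ_F4² = h² − (0.1685) = 0.591 − 0.1685 = 0.4225.
|λ| = √0.4225 = 0.6500.

0.650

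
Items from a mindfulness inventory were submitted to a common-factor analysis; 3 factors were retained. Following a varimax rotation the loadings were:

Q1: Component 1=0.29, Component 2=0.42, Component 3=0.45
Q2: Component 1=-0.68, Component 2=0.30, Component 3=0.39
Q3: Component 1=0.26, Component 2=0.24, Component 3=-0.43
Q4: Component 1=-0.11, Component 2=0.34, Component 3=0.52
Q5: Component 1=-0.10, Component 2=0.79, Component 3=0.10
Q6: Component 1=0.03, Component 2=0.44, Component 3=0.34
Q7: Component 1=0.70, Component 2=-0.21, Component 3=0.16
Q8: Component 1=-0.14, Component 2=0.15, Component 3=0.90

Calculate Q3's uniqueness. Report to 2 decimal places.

h² = 0.26² + 0.24² + (-0.43)² = 0.0676 + 0.0576 + 0.1849 = 0.3101
Uniqueness u² = 1 − h² = 1 − 0.3101 = 0.6899

0.69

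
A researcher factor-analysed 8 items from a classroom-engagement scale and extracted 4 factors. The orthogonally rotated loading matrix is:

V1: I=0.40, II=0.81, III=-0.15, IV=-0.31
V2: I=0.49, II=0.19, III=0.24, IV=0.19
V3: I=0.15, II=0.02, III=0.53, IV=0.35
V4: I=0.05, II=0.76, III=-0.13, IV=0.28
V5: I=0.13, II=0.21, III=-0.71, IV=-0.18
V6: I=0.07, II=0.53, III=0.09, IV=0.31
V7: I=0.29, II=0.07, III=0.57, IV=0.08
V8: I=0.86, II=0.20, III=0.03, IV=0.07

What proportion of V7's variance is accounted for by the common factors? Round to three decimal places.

0.420

h² = 0.29² + 0.07² + 0.57² + 0.08² = 0.0841 + 0.0049 + 0.3249 + 0.0064 = 0.4203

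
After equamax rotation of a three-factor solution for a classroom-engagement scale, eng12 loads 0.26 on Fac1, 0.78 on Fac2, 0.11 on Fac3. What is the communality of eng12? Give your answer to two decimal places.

h² = 0.26² + 0.78² + 0.11² = 0.0676 + 0.6084 + 0.0121 = 0.6881

0.69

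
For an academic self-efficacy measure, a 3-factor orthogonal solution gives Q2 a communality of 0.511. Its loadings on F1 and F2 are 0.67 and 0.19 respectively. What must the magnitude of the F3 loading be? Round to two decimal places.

0.16

Under orthogonal rotation h² = Σλ², so λ_F3² = h² − (0.4850) = 0.511 − 0.4850 = 0.0260.
|λ| = √0.0260 = 0.1612.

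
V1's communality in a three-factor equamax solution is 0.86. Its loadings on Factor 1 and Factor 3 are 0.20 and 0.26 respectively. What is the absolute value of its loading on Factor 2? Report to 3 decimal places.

0.867

Under orthogonal rotation h² = Σλ², so λ_Factor 2² = h² − (0.1076) = 0.86 − 0.1076 = 0.7524.
|λ| = √0.7524 = 0.8674.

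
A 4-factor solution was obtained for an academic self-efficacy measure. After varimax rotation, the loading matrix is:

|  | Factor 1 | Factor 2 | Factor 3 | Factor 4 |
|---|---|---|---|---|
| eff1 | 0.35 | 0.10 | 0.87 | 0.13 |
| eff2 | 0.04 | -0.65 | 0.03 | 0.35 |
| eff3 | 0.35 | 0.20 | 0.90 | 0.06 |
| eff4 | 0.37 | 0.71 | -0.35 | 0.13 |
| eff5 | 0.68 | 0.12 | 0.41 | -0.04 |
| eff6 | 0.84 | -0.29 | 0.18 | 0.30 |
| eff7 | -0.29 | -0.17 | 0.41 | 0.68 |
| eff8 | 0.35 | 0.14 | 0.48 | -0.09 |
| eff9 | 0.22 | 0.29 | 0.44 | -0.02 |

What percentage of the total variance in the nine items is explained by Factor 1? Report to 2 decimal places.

SS loadings for Factor 1 = 0.35² + 0.04² + 0.35² + 0.37² + 0.68² + 0.84² + (-0.29)² + 0.35² + 0.22² = 1.8065
With 9 standardized items, total variance = 9. Proportion = 1.8065/9 = 0.2007 → 20.07%.

20.07%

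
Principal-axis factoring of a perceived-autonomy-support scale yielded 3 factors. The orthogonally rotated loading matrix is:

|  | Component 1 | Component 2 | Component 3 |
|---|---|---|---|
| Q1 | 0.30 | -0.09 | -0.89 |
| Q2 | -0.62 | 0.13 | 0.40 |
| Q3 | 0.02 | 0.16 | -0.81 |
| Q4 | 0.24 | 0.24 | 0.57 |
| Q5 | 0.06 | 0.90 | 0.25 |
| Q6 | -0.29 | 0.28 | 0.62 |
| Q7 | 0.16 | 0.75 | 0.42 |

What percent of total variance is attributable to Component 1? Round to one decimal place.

SS loadings for Component 1 = 0.30² + (-0.62)² + 0.02² + 0.24² + 0.06² + (-0.29)² + 0.16² = 0.6457
With 7 standardized items, total variance = 7. Proportion = 0.6457/7 = 0.0922 → 9.22%.

9.2%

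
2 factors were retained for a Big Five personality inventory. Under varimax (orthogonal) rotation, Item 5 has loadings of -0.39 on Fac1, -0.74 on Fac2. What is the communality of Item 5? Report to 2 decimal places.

h² = (-0.39)² + (-0.74)² = 0.1521 + 0.5476 = 0.6997

0.70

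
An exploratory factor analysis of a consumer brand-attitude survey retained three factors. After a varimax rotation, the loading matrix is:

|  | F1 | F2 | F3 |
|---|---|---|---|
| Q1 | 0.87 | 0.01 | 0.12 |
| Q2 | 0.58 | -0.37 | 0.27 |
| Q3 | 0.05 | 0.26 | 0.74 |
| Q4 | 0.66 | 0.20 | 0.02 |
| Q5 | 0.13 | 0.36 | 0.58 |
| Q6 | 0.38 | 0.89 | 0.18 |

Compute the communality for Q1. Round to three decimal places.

0.771

h² = 0.87² + 0.01² + 0.12² = 0.7569 + 0.0001 + 0.0144 = 0.7714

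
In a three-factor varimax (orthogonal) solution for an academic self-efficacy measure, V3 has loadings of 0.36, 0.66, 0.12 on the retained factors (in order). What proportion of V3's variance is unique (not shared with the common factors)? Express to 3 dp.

h² = 0.36² + 0.66² + 0.12² = 0.1296 + 0.4356 + 0.0144 = 0.5796
Uniqueness u² = 1 − h² = 1 − 0.5796 = 0.4204

0.420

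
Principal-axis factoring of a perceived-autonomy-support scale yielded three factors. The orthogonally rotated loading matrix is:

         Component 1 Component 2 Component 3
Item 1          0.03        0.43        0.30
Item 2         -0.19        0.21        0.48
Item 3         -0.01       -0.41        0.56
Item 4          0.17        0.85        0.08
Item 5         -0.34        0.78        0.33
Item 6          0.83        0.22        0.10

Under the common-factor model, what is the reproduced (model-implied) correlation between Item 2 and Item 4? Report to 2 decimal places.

r̂ = Σ λ_i·λ_j across factors = (-0.19)(0.17) + (0.21)(0.85) + (0.48)(0.08)
  = -0.0323 +0.1785 +0.0384 = 0.1846

0.18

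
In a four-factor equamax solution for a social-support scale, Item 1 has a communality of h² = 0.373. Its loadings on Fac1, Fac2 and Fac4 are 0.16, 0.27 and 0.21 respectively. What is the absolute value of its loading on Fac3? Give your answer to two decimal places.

0.48

Under orthogonal rotation h² = Σλ², so λ_Fac3² = h² − (0.1426) = 0.373 − 0.1426 = 0.2304.
|λ| = √0.2304 = 0.4800.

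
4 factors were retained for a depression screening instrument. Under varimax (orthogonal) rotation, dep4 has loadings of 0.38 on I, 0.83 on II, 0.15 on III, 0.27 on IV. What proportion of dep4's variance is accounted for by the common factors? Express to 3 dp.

0.929

h² = 0.38² + 0.83² + 0.15² + 0.27² = 0.1444 + 0.6889 + 0.0225 + 0.0729 = 0.9287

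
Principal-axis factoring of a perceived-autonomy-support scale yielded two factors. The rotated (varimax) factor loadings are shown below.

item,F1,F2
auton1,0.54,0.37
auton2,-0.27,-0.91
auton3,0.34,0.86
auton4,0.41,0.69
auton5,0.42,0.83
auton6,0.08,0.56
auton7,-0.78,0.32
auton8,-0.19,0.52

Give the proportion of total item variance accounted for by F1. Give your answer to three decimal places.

SS loadings for F1 = 0.54² + (-0.27)² + 0.34² + 0.41² + 0.42² + 0.08² + (-0.78)² + (-0.19)² = 1.4755
Proportion of variance = 1.4755 / 8 = 0.1844.

0.184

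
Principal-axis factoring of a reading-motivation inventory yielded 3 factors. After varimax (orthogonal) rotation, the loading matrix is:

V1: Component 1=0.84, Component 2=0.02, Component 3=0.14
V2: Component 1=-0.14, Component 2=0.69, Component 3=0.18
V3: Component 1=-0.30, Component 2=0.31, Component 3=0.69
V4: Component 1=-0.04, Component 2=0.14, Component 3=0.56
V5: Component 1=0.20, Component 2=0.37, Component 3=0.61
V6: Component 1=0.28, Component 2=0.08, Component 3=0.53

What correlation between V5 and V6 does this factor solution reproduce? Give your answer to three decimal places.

0.409

r̂ = Σ λ_i·λ_j across factors = (0.20)(0.28) + (0.37)(0.08) + (0.61)(0.53)
  = +0.0560 +0.0296 +0.3233 = 0.4089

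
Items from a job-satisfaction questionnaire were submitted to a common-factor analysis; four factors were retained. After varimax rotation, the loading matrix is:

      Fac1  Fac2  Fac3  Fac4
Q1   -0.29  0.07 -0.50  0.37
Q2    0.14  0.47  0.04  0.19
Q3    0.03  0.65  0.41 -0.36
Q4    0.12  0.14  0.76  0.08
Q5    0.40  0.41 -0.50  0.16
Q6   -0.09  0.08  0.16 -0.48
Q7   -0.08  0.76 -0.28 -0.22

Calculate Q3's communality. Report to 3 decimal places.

0.721

h² = 0.03² + 0.65² + 0.41² + (-0.36)² = 0.0009 + 0.4225 + 0.1681 + 0.1296 = 0.7211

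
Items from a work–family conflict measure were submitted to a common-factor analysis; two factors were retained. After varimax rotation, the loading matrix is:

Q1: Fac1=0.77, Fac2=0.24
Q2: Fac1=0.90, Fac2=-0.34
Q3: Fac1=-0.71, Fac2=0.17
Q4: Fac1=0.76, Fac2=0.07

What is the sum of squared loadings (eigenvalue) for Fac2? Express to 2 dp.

SS loadings for Fac2 = 0.24² + (-0.34)² + 0.17² + 0.07² = 0.0576 + 0.1156 + 0.0289 + 0.0049 = 0.2070

0.21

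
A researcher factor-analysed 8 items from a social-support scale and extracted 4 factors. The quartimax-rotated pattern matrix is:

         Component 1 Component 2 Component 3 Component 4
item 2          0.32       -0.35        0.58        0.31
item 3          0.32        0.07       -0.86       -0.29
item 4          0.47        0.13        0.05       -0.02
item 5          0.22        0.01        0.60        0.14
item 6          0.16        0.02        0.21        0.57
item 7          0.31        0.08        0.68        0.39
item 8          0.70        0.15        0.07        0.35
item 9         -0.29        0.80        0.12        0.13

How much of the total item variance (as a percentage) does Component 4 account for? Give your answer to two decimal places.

10.21%

SS loadings for Component 4 = 0.31² + (-0.29)² + (-0.02)² + 0.14² + 0.57² + 0.39² + 0.35² + 0.13² = 0.8166
With 8 standardized items, total variance = 8. Proportion = 0.8166/8 = 0.1021 → 10.21%.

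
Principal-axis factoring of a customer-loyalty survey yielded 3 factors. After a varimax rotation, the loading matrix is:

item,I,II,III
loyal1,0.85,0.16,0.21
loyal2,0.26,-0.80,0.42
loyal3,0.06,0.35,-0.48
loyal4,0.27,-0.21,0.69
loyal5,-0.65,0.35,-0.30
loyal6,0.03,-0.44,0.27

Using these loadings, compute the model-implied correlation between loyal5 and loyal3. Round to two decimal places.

r̂ = Σ λ_i·λ_j across factors = (-0.65)(0.06) + (0.35)(0.35) + (-0.30)(-0.48)
  = -0.0390 +0.1225 +0.1440 = 0.2275

0.23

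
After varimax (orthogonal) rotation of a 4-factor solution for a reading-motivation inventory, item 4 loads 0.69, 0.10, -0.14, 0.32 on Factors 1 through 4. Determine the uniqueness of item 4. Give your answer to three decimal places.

h² = 0.69² + 0.10² + (-0.14)² + 0.32² = 0.4761 + 0.0100 + 0.0196 + 0.1024 = 0.6081
Uniqueness u² = 1 − h² = 1 − 0.6081 = 0.3919

0.392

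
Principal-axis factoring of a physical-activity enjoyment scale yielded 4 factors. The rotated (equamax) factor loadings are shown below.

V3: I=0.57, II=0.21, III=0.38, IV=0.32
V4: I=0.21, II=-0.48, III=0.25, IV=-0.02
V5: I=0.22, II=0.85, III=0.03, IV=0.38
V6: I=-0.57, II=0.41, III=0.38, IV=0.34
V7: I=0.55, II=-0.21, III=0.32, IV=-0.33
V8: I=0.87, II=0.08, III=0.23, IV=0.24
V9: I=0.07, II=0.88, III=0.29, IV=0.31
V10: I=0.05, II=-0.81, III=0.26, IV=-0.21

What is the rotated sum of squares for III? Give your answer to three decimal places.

0.659

SS loadings for III = 0.38² + 0.25² + 0.03² + 0.38² + 0.32² + 0.23² + 0.29² + 0.26² = 0.1444 + 0.0625 + 0.0009 + 0.1444 + 0.1024 + 0.0529 + 0.0841 + 0.0676 = 0.6592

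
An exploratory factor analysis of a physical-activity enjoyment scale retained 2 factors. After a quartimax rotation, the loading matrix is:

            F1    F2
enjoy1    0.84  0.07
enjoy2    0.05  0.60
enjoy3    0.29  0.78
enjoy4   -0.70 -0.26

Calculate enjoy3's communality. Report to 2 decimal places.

h² = 0.29² + 0.78² = 0.0841 + 0.6084 = 0.6925

0.69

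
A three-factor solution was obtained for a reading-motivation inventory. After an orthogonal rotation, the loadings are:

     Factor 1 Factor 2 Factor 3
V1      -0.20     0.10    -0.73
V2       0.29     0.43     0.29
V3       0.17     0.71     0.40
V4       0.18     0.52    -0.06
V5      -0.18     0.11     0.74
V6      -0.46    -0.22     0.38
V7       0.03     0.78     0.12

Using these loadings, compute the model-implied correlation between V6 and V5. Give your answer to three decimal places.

0.340

r̂ = Σ λ_i·λ_j across factors = (-0.46)(-0.18) + (-0.22)(0.11) + (0.38)(0.74)
  = +0.0828 -0.0242 +0.2812 = 0.3398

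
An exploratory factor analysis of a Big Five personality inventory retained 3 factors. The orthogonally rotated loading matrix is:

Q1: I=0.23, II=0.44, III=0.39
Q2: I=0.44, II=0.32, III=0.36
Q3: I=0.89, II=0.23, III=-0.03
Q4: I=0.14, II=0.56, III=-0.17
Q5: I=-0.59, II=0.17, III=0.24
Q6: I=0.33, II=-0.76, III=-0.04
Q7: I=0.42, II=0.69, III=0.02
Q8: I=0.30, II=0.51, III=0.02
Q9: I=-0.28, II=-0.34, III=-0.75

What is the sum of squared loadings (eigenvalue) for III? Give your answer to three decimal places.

0.934

SS loadings for III = 0.39² + 0.36² + (-0.03)² + (-0.17)² + 0.24² + (-0.04)² + 0.02² + 0.02² + (-0.75)² = 0.1521 + 0.1296 + 0.0009 + 0.0289 + 0.0576 + 0.0016 + 0.0004 + 0.0004 + 0.5625 = 0.9340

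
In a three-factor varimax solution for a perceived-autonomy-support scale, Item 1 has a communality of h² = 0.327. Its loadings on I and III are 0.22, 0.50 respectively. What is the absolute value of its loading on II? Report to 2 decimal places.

Under orthogonal rotation h² = Σλ², so λ_II² = h² − (0.2984) = 0.327 − 0.2984 = 0.0286.
|λ| = √0.0286 = 0.1691.

0.17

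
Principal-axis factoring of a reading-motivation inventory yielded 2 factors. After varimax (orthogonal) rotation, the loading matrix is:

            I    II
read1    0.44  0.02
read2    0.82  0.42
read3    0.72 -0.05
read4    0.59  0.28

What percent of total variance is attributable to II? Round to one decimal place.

SS loadings for II = 0.02² + 0.42² + (-0.05)² + 0.28² = 0.2577
With 4 standardized items, total variance = 4. Proportion = 0.2577/4 = 0.0644 → 6.44%.

6.4%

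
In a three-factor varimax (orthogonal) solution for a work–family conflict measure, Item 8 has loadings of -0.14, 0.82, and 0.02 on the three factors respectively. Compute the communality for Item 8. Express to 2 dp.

0.69

h² = (-0.14)² + 0.82² + 0.02² = 0.0196 + 0.6724 + 0.0004 = 0.6924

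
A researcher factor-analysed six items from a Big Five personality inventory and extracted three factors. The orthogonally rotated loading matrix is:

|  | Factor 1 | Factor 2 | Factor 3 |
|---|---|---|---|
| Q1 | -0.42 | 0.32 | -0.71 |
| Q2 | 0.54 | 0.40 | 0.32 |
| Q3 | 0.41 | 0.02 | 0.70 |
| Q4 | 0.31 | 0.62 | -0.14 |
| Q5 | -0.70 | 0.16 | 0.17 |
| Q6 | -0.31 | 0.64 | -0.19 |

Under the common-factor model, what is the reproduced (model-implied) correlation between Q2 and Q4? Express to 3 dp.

r̂ = Σ λ_i·λ_j across factors = (0.54)(0.31) + (0.40)(0.62) + (0.32)(-0.14)
  = +0.1674 +0.2480 -0.0448 = 0.3706

0.371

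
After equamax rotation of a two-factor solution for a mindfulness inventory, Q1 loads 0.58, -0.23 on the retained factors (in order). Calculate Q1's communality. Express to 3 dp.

0.389

h² = 0.58² + (-0.23)² = 0.3364 + 0.0529 = 0.3893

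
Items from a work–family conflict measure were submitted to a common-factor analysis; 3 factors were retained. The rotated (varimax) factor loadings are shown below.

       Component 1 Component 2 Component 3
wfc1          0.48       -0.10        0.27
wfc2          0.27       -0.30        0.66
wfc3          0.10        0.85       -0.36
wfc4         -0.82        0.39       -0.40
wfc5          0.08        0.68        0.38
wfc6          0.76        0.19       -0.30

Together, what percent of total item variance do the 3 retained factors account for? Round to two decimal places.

67.92%

SS loadings by factor: 1.5697, 1.4731, 1.0325; total = 4.0753.
Total variance with 6 standardized items is 6, so the solution explains 4.0753/6 = 0.6792 = 67.92%.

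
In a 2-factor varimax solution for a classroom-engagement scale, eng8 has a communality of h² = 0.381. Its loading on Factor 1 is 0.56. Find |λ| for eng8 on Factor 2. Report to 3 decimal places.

Under orthogonal rotation h² = Σλ², so λ_Factor 2² = h² − (0.3136) = 0.381 − 0.3136 = 0.0674.
|λ| = √0.0674 = 0.2596.

0.260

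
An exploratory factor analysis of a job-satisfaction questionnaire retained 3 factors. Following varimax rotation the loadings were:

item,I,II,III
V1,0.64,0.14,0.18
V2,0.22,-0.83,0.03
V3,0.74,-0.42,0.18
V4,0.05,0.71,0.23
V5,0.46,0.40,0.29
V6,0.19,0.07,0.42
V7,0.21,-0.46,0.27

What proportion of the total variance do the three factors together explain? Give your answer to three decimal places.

0.502

SS loadings by factor: 1.2999, 1.7655, 0.4520; total = 3.5174.
Total variance with 7 standardized items is 7, so the solution explains 3.5174/7 = 0.5025.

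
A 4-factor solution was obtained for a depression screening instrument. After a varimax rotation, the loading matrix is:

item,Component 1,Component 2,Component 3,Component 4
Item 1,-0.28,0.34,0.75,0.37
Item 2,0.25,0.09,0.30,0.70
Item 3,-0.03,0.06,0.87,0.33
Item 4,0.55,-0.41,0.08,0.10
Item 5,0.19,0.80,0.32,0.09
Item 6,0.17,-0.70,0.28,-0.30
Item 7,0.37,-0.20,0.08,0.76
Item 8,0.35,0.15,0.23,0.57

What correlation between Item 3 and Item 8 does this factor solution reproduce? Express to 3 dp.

0.387

r̂ = Σ λ_i·λ_j across factors = (-0.03)(0.35) + (0.06)(0.15) + (0.87)(0.23) + (0.33)(0.57)
  = -0.0105 +0.0090 +0.2001 +0.1881 = 0.3867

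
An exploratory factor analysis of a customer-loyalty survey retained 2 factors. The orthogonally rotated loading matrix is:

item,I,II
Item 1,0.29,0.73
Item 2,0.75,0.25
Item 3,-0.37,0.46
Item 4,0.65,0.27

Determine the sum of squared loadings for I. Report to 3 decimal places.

SS loadings for I = 0.29² + 0.75² + (-0.37)² + 0.65² = 0.0841 + 0.5625 + 0.1369 + 0.4225 = 1.2060

1.206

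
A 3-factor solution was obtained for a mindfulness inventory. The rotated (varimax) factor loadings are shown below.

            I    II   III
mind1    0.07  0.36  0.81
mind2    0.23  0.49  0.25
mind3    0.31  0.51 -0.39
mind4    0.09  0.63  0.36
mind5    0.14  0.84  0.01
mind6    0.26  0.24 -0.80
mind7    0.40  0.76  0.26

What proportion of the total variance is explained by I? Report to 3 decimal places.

SS loadings for I = 0.07² + 0.23² + 0.31² + 0.09² + 0.14² + 0.26² + 0.40² = 0.4092
Proportion of variance = 0.4092 / 7 = 0.0585.

0.058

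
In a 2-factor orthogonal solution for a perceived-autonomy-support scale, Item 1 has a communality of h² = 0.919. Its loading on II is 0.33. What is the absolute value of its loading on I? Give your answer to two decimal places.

0.90

Under orthogonal rotation h² = Σλ², so λ_I² = h² − (0.1089) = 0.919 − 0.1089 = 0.8101.
|λ| = √0.8101 = 0.9001.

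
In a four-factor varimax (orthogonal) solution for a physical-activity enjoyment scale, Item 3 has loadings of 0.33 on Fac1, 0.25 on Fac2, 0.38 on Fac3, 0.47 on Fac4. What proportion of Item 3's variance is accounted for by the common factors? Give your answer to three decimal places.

0.537

h² = 0.33² + 0.25² + 0.38² + 0.47² = 0.1089 + 0.0625 + 0.1444 + 0.2209 = 0.5367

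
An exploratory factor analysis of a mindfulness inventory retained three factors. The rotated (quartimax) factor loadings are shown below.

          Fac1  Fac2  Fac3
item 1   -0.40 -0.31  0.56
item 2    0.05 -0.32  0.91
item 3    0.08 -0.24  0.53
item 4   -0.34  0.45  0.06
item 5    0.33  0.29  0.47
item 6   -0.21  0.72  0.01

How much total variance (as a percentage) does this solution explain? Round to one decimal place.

SS loadings by factor: 0.4375, 1.0611, 1.6472; total = 3.1458.
Total variance with 6 standardized items is 6, so the solution explains 3.1458/6 = 0.5243 = 52.43%.

52.4%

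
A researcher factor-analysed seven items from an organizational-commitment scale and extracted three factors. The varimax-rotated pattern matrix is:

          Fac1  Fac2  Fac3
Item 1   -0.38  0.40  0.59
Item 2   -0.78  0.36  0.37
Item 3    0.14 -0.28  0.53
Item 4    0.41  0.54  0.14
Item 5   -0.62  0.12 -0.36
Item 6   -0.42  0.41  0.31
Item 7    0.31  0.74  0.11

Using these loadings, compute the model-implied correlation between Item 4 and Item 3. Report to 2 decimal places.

-0.02

r̂ = Σ λ_i·λ_j across factors = (0.41)(0.14) + (0.54)(-0.28) + (0.14)(0.53)
  = +0.0574 -0.1512 +0.0742 = -0.0196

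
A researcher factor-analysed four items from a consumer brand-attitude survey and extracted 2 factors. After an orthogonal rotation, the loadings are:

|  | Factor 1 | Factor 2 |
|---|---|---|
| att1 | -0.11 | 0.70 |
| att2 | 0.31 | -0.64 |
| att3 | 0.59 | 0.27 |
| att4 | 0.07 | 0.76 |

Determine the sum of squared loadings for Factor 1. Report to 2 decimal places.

0.46

SS loadings for Factor 1 = (-0.11)² + 0.31² + 0.59² + 0.07² = 0.0121 + 0.0961 + 0.3481 + 0.0049 = 0.4612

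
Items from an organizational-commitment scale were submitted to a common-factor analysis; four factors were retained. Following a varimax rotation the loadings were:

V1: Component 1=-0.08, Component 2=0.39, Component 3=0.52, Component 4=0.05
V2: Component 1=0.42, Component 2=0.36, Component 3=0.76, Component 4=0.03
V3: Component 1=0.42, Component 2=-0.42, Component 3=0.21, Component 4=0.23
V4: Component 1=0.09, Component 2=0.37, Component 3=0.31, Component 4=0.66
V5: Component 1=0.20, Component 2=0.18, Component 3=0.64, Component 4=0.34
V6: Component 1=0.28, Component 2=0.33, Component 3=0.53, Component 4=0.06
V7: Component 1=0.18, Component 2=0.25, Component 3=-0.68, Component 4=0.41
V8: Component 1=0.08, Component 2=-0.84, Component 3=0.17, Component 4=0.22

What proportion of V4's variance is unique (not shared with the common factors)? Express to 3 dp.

h² = 0.09² + 0.37² + 0.31² + 0.66² = 0.0081 + 0.1369 + 0.0961 + 0.4356 = 0.6767
Uniqueness u² = 1 − h² = 1 − 0.6767 = 0.3233

0.323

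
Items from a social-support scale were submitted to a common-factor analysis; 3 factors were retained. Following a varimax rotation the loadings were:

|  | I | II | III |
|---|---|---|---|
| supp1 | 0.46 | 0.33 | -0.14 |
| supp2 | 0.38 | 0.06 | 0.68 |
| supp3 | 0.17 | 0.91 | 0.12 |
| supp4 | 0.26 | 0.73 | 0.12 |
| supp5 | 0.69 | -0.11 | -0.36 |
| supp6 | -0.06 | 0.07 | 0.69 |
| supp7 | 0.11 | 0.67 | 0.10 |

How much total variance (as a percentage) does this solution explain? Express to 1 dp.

Communalities: 0.3401, 0.6104, 0.8714, 0.6149, 0.6178, 0.4846, 0.4710; Σh² = 4.0102.
Total variance with 7 standardized items is 7, so the solution explains 4.0102/7 = 0.5729 = 57.29%.

57.3%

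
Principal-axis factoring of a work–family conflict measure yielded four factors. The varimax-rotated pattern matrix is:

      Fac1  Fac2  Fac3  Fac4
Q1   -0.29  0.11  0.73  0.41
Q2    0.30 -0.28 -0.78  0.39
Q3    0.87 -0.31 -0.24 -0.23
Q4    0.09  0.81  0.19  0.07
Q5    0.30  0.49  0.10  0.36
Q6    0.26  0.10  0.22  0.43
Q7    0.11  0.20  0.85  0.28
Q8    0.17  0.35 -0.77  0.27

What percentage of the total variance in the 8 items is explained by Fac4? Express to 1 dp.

10.5%

SS loadings for Fac4 = 0.41² + 0.39² + (-0.23)² + 0.07² + 0.36² + 0.43² + 0.28² + 0.27² = 0.8438
With 8 standardized items, total variance = 8. Proportion = 0.8438/8 = 0.1055 → 10.55%.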